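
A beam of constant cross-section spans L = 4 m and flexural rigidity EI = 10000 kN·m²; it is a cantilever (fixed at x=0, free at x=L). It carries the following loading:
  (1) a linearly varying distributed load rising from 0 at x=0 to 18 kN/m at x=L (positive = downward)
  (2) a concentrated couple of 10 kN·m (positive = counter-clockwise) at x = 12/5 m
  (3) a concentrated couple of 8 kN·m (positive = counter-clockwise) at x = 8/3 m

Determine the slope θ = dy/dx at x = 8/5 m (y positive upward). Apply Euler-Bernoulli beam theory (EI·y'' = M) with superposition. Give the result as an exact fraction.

Load 1 — triangular load w₀=18 kN/m (0→w₀ over full span):
  θ_1 = (w₀Lx²/4-w₀L²x/3-w₀x⁴/(24L))/EI = (18·4·(8/5)²/4-18·4²·(8/5)/3-18·(8/5)⁴/(24·4))/10000 = -4248/390625 rad
Load 2 — applied couple M₀=10 kN·m at a=12/5 m (b=L-a=8/5):
  θ_2 = M₀x/EI  [x≤a] = 10·(8/5)/10000 = 1/625 rad
Load 3 — applied couple M₀=8 kN·m at a=8/3 m (b=L-a=4/3):
  θ_3 = M₀x/EI  [x≤a] = 8·(8/5)/10000 = 4/3125 rad
Superposition: θ = Σ θ_i = -3123/390625 rad ≈ -0.007995 rad

θ(8/5) = -3123/390625 rad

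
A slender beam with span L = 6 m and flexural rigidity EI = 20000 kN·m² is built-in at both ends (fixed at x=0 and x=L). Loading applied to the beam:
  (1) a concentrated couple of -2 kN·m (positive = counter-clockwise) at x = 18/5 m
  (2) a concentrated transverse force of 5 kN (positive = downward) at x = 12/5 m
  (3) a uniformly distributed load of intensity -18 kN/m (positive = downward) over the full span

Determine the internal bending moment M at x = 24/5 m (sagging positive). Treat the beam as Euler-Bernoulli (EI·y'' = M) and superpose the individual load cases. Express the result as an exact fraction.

M(24/5) = 216/125 kN·m

Load 1 — applied couple M₀=-2 kN·m at a=18/5 m (b=L-a=12/5):
  M_1 = R_Ax - M_A - M₀  [x>a] with R_A=-12/25, M_A=-16/25 = (-12/25)·(24/5) - (-16/25) - (-2) = 42/125 kN·m
Load 2 — point force P=5 kN at a=12/5 m (b=L-a=18/5):
  M_2 = Pa²(a+3b)(L-x)/L³ - Pa²b/L²  [x>a] = 5·(12/5)²·((12/5)+3·(18/5))·(6-(24/5))/6³ - 5·(12/5)²·(18/5)/6² = -96/125 kN·m
Load 3 — uniform load w=-18 kN/m over full span:
  M_3 = wLx/2 - wL²/12 - wx²/2 = (-18)·6·(24/5)/2 - (-18)·6²/12 - (-18)·(24/5)²/2 = 54/25 kN·m
Superposition: M = Σ M_i = 216/125 kN·m ≈ 1.728000 kN·m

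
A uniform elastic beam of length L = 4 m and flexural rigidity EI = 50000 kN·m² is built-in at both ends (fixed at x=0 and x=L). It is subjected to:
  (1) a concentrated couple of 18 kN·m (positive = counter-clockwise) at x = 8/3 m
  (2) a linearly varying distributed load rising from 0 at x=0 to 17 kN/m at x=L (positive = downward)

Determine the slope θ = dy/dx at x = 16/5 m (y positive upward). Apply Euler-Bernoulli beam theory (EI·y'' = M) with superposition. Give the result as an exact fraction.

θ(16/5) = 769/5859375 rad

Load 1 — applied couple M₀=18 kN·m at a=8/3 m (b=L-a=4/3):
  θ_1 = (R_Ax²/2 - M_Ax - M₀(x-a))/EI  [x>a] with R_A=6, M_A=6 = (6·(16/5)²/2 - 6·(16/5) - 18·((16/5)-(8/3)))/50000 = 3/78125 rad
Load 2 — triangular load w₀=17 kN/m (0→w₀ over full span):
  θ_2 = -w₀(2x(L-x)(L-2x)(x+2L)+x²(L-x)²)/(120LEI) = -17·(2·(16/5)·(4-(16/5))·(4-2·(16/5))·((16/5)+2·4)+(16/5)²·(4-(16/5))²)/(120·4·50000) = 544/5859375 rad
Superposition: θ = Σ θ_i = 769/5859375 rad ≈ 0.000131 rad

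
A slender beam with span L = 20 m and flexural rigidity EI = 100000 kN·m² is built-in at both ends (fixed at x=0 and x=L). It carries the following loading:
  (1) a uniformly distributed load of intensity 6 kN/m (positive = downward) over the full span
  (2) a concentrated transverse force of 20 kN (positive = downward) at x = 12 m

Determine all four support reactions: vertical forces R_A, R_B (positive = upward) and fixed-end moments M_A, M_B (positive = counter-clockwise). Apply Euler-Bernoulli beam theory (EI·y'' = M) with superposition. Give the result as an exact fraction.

R_A = 1676/25 kN, M_A = 1192/5 kN·m, R_B = 1824/25 kN, M_B = -1288/5 kN·m

Load 1 — uniform load w=6 kN/m over full span:
  R_A = wL/2 = 6·20/2 = 60 kN
  M_A = wL²/12 = 6·20²/12 = 200 kN·m
  R_B = wL/2 = 6·20/2 = 60 kN
  M_B = -wL²/12 = -6·20²/12 = -200 kN·m
Load 2 — point force P=20 kN at a=12 m (b=L-a=8):
  R_A = Pb²(3a+b)/L³ = 20·8²·(3·12+8)/20³ = 176/25 kN
  M_A = Pab²/L² = 20·12·8²/20² = 192/5 kN·m
  R_B = Pa²(a+3b)/L³ = 20·12²·(12+3·8)/20³ = 324/25 kN
  M_B = -Pa²b/L² = -20·12²·8/20² = -288/5 kN·m
Superposition: R_A = 1676/25 kN, M_A = 1192/5 kN·m, R_B = 1824/25 kN, M_B = -1288/5 kN·m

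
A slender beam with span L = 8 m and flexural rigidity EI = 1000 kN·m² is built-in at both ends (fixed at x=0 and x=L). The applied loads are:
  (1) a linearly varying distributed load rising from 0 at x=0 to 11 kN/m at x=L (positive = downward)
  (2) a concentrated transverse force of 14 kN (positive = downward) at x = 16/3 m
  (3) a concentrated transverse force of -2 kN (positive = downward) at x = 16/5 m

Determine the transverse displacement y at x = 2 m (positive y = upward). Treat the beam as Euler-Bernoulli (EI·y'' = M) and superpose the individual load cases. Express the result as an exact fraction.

y(2) = -156221/4050000 m

Load 1 — triangular load w₀=11 kN/m (0→w₀ over full span):
  y_1 = -w₀x²(L-x)²(x+2L)/(120LEI) = -11·2²·(8-2)²·(2+2·8)/(120·8·1000) = -297/10000 m
Load 2 — point force P=14 kN at a=16/3 m (b=L-a=8/3):
  y_2 = -Pb²x²(3aL-(3a+b)x)/(6L³EI)  [x≤a] = -14·(8/3)²·2²·(3·(16/3)·8-(3·(16/3)+(8/3))·2)/(6·8³·1000) = -119/10125 m
Load 3 — point force P=-2 kN at a=16/5 m (b=L-a=24/5):
  y_3 = -Pb²x²(3aL-(3a+b)x)/(6L³EI)  [x≤a] = -(-2)·(24/5)²·2²·(3·(16/5)·8-(3·(16/5)+(24/5))·2)/(6·8³·1000) = 9/3125 m
Superposition: y = Σ y_i = -156221/4050000 m ≈ -0.038573 m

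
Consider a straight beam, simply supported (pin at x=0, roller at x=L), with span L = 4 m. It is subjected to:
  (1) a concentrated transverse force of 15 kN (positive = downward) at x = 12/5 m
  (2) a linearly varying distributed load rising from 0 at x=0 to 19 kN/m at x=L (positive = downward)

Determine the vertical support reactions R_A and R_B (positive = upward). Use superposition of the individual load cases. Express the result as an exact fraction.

Load 1 — point force P=15 kN at a=12/5 m (b=L-a=8/5):
  R_A = Pb/L = 15·(8/5)/4 = 6 kN
  R_B = Pa/L = 15·(12/5)/4 = 9 kN
Load 2 — triangular load w₀=19 kN/m (0→w₀ over full span):
  R_A = w₀L/6 = 19·4/6 = 38/3 kN
  R_B = w₀L/3 = 19·4/3 = 76/3 kN
Superposition: R_A = 56/3 kN, R_B = 103/3 kN

R_A = 56/3 kN, R_B = 103/3 kN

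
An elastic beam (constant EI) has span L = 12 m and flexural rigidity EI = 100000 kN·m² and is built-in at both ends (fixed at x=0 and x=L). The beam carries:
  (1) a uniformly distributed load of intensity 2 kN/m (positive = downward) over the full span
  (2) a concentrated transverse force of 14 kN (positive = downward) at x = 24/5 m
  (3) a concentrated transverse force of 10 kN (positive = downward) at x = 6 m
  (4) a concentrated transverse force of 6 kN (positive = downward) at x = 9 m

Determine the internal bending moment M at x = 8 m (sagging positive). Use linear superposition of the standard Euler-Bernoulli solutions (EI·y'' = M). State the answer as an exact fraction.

Load 1 — uniform load w=2 kN/m over full span:
  M_1 = wLx/2 - wL²/12 - wx²/2 = 2·12·8/2 - 2·12²/12 - 2·8²/2 = 8 kN·m
Load 2 — point force P=14 kN at a=24/5 m (b=L-a=36/5):
  M_2 = Pa²(a+3b)(L-x)/L³ - Pa²b/L²  [x>a] = 14·(24/5)²·((24/5)+3·(36/5))·(12-8)/12³ - 14·(24/5)²·(36/5)/12² = 448/125 kN·m
Load 3 — point force P=10 kN at a=6 m (b=L-a=6):
  M_3 = Pa²(a+3b)(L-x)/L³ - Pa²b/L²  [x>a] = 10·6²·(6+3·6)·(12-8)/12³ - 10·6²·6/12² = 5 kN·m
Load 4 — point force P=6 kN at a=9 m (b=L-a=3):
  M_4 = Pb²(3a+b)x/L³ - Pab²/L²  [x≤a] = 6·3²·(3·9+3)·8/12³ - 6·9·3²/12² = 33/8 kN·m
Superposition: M = Σ M_i = 20709/1000 kN·m ≈ 20.709000 kN·m

M(8) = 20709/1000 kN·m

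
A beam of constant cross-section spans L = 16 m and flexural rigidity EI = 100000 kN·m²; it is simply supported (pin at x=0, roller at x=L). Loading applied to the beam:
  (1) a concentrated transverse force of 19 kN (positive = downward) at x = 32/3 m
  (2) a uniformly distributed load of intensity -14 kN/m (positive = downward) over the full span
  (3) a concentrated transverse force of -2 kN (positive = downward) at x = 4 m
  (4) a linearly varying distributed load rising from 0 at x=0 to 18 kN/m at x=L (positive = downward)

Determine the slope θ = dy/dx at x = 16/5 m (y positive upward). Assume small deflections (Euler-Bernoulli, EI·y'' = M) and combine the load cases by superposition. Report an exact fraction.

θ(16/5) = 6481847/1265625000 rad

Load 1 — point force P=19 kN at a=32/3 m (b=L-a=16/3):
  θ_1 = -Pb(L²-b²-3x²)/(6LEI)  [x≤a] = -19·(16/3)·(16²-(16/3)²-3·(16/5)²)/(6·16·100000) = -13148/6328125 rad
Load 2 — uniform load w=-14 kN/m over full span:
  θ_2 = -w(L³-6Lx²+4x³)/(24EI) = -(-14)·(16³-6·16·(16/5)²+4·(16/5)³)/(24·100000) = 7392/390625 rad
Load 3 — point force P=-2 kN at a=4 m (b=L-a=12):
  θ_3 = -Pb(L²-b²-3x²)/(6LEI)  [x≤a] = -(-2)·12·(16²-12²-3·(16/5)²)/(6·16·100000) = 127/625000 rad
Load 4 — triangular load w₀=18 kN/m (0→w₀ over full span):
  θ_4 = -w₀(7L⁴-30L²x²+15x⁴)/(360LEI) = -18·(7·16⁴-30·16²·(16/5)²+15·(16/5)⁴)/(360·16·100000) = -23296/1953125 rad
Superposition: θ = Σ θ_i = 6481847/1265625000 rad ≈ 0.005121 rad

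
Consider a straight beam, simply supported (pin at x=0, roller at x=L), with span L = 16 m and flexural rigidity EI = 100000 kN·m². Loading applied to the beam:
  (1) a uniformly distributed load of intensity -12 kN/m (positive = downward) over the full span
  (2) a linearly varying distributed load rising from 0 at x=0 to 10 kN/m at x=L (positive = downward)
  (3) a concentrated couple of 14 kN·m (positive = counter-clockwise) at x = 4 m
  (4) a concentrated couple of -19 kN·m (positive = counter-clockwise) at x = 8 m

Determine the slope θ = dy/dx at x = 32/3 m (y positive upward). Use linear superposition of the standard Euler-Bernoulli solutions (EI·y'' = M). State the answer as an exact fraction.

θ(32/3) = -30361/4860000 rad

Load 1 — uniform load w=-12 kN/m over full span:
  θ_1 = -w(L³-6Lx²+4x³)/(24EI) = -(-12)·(16³-6·16·(32/3)²+4·(32/3)³)/(24·100000) = -832/84375 rad
Load 2 — triangular load w₀=10 kN/m (0→w₀ over full span):
  θ_2 = -w₀(7L⁴-30L²x²+15x⁴)/(360LEI) = -10·(7·16⁴-30·16²·(32/3)²+15·(32/3)⁴)/(360·16·100000) = 2912/759375 rad
Load 3 — applied couple M₀=14 kN·m at a=4 m (b=L-a=12):
  θ_3 = (M₀x²/(2L)-M₀(x-a)+C₁)/EI  [x>a] with C₁=M₀(3b²-L²)/(6L)=77/3 = (14·(32/3)²/(2·16)-14·((32/3)-4)+(77/3))/100000 = -161/900000 rad
Load 4 — applied couple M₀=-19 kN·m at a=8 m (b=L-a=8):
  θ_4 = (M₀x²/(2L)-M₀(x-a)+C₁)/EI  [x>a] with C₁=M₀(3b²-L²)/(6L)=38/3 = ((-19)·(32/3)²/(2·16)-(-19)·((32/3)-8)+(38/3))/100000 = -19/450000 rad
Superposition: θ = Σ θ_i = -30361/4860000 rad ≈ -0.006247 rad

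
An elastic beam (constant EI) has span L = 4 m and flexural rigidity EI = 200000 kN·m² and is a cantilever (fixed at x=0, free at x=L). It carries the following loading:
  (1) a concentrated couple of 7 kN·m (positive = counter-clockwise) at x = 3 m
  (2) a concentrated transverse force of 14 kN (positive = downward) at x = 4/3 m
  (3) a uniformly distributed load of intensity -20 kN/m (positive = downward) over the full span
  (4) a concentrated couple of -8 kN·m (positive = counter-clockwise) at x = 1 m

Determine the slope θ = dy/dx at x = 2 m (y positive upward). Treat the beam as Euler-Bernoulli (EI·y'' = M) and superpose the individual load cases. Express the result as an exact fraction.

θ(2) = 811/900000 rad

Load 1 — applied couple M₀=7 kN·m at a=3 m (b=L-a=1):
  θ_1 = M₀x/EI  [x≤a] = 7·2/200000 = 7/100000 rad
Load 2 — point force P=14 kN at a=4/3 m (b=L-a=8/3):
  θ_2 = -Pa²/(2EI)  [x>a] = -14·(4/3)²/(2·200000) = -7/112500 rad
Load 3 — uniform load w=-20 kN/m over full span:
  θ_3 = -wx(x²-3Lx+3L²)/(6EI) = -(-20)·2·(2²-3·4·2+3·4²)/(6·200000) = 7/7500 rad
Load 4 — applied couple M₀=-8 kN·m at a=1 m (b=L-a=3):
  θ_4 = M₀a/EI  [x>a] = (-8)·1/200000 = -1/25000 rad
Superposition: θ = Σ θ_i = 811/900000 rad ≈ 0.000901 rad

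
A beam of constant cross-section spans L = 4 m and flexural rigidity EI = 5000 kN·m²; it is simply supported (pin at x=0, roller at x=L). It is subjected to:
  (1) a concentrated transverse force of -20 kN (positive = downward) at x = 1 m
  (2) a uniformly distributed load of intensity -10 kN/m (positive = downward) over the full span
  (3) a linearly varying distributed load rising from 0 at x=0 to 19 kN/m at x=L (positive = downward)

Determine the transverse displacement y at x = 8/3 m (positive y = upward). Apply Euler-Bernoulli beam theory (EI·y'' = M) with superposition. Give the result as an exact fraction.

Load 1 — point force P=-20 kN at a=1 m (b=L-a=3):
  y_1 = -Pa(L-x)(2Lx-a²-x²)/(6LEI)  [x>a] = -(-20)·1·(4-(8/3))·(2·4·(8/3)-1²-(8/3)²)/(6·4·5000) = 119/40500 m
Load 2 — uniform load w=-10 kN/m over full span:
  y_2 = -wx(L³-2Lx²+x³)/(24EI) = -(-10)·(8/3)·(4³-2·4·(8/3)²+(8/3)³)/(24·5000) = 176/30375 m
Load 3 — triangular load w₀=19 kN/m (0→w₀ over full span):
  y_3 = -w₀x(7L⁴-10L²x²+3x⁴)/(360LEI) = -19·(8/3)·(7·4⁴-10·4²·(8/3)²+3·(8/3)⁴)/(360·4·5000) = -2584/455625 m
Superposition: y = Σ y_i = 5579/1822500 m ≈ 0.003061 m

y(8/3) = 5579/1822500 m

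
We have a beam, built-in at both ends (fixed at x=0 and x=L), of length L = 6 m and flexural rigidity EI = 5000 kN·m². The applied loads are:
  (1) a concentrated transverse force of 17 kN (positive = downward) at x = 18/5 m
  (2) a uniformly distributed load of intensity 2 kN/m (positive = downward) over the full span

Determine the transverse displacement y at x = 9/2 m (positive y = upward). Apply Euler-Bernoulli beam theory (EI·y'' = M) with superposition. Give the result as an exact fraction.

y(9/2) = -22599/8000000 m

Load 1 — point force P=17 kN at a=18/5 m (b=L-a=12/5):
  y_1 = -Pa²(L-x)²(3bL-(3b+a)(L-x))/(6L³EI)  [x>a] = -17·(18/5)²·(6-(9/2))²·(3·(12/5)·6-(3·(12/5)+(18/5))·(6-(9/2)))/(6·6³·5000) = -4131/2000000 m
Load 2 — uniform load w=2 kN/m over full span:
  y_2 = -wx²(L-x)²/(24EI) = -2·(9/2)²·(6-(9/2))²/(24·5000) = -243/320000 m
Superposition: y = Σ y_i = -22599/8000000 m ≈ -0.002825 m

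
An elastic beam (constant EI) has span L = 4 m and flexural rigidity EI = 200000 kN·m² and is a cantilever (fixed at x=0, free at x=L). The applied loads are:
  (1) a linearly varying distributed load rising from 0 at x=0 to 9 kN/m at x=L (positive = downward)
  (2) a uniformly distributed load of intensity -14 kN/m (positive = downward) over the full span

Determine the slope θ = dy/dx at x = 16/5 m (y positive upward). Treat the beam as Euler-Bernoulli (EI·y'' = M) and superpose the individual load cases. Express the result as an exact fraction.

Load 1 — triangular load w₀=9 kN/m (0→w₀ over full span):
  θ_1 = (w₀Lx²/4-w₀L²x/3-w₀x⁴/(24L))/EI = (9·4·(16/5)²/4-9·4²·(16/5)/3-9·(16/5)⁴/(24·4))/200000 = -696/1953125 rad
Load 2 — uniform load w=-14 kN/m over full span:
  θ_2 = -wx(x²-3Lx+3L²)/(6EI) = -(-14)·(16/5)·((16/5)²-3·4·(16/5)+3·4²)/(6·200000) = 868/1171875 rad
Superposition: θ = Σ θ_i = 2252/5859375 rad ≈ 0.000384 rad

θ(16/5) = 2252/5859375 rad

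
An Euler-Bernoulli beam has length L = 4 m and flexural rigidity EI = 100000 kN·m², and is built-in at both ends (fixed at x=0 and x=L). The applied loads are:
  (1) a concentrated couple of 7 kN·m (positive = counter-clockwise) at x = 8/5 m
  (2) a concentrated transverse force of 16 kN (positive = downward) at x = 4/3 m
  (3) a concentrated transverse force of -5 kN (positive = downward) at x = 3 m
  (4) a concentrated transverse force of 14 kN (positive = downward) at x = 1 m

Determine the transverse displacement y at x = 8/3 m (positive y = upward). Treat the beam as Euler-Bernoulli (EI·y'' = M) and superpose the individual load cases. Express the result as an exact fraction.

Load 1 — applied couple M₀=7 kN·m at a=8/5 m (b=L-a=12/5):
  y_1 = (R_Ax³/6 - M_Ax²/2 - M₀(x-a)²/2)/EI  [x>a] with R_A=63/25, M_A=21/25 = ((63/25)·(8/3)³/6 - (21/25)·(8/3)²/2 - 7·((8/3)-(8/5))²/2)/100000 = 7/703125 m
Load 2 — point force P=16 kN at a=4/3 m (b=L-a=8/3):
  y_2 = -Pa²(L-x)²(3bL-(3b+a)(L-x))/(6L³EI)  [x>a] = -16·(4/3)²·(4-(8/3))²·(3·(8/3)·4-(3·(8/3)+(4/3))·(4-(8/3)))/(6·4³·100000) = -176/6834375 m
Load 3 — point force P=-5 kN at a=3 m (b=L-a=1):
  y_3 = -Pb²x²(3aL-(3a+b)x)/(6L³EI)  [x≤a] = -(-5)·1²·(8/3)²·(3·3·4-(3·3+1)·(8/3))/(6·4³·100000) = 7/810000 m
Load 4 — point force P=14 kN at a=1 m (b=L-a=3):
  y_4 = -Pa²(L-x)²(3bL-(3b+a)(L-x))/(6L³EI)  [x>a] = -14·1²·(4-(8/3))²·(3·3·4-(3·3+1)·(4-(8/3)))/(6·4³·100000) = -119/8100000 m
Superposition: y = Σ y_i = -119443/5467500000 m ≈ -0.000022 m

y(8/3) = -119443/5467500000 m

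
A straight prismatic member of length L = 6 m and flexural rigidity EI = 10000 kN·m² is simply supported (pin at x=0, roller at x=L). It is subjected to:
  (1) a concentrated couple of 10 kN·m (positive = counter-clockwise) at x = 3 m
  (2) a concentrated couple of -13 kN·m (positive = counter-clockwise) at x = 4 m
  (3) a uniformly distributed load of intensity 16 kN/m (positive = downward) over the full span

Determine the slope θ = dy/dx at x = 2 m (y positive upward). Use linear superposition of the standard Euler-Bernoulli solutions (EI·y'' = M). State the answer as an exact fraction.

θ(2) = -77/12000 rad

Load 1 — applied couple M₀=10 kN·m at a=3 m (b=L-a=3):
  θ_1 = (M₀x²/(2L)+C₁)/EI  [x≤a] with C₁=M₀(3b²-L²)/(6L)=-5/2 = (10·2²/(2·6)+(-5/2))/10000 = 1/12000 rad
Load 2 — applied couple M₀=-13 kN·m at a=4 m (b=L-a=2):
  θ_2 = (M₀x²/(2L)+C₁)/EI  [x≤a] with C₁=M₀(3b²-L²)/(6L)=26/3 = ((-13)·2²/(2·6)+(26/3))/10000 = 13/30000 rad
Load 3 — uniform load w=16 kN/m over full span:
  θ_3 = -w(L³-6Lx²+4x³)/(24EI) = -16·(6³-6·6·2²+4·2³)/(24·10000) = -13/1875 rad
Superposition: θ = Σ θ_i = -77/12000 rad ≈ -0.006417 rad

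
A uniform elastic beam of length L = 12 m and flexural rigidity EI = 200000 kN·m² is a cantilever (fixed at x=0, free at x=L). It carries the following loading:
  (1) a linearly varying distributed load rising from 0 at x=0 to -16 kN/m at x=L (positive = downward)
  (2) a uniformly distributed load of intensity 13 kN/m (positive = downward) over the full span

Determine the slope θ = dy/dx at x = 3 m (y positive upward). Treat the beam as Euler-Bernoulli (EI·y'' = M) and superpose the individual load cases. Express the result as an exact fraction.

Load 1 — triangular load w₀=-16 kN/m (0→w₀ over full span):
  θ_1 = (w₀Lx²/4-w₀L²x/3-w₀x⁴/(24L))/EI = ((-16)·12·3²/4-(-16)·12²·3/3-(-16)·3⁴/(24·12))/200000 = 3753/400000 rad
Load 2 — uniform load w=13 kN/m over full span:
  θ_2 = -wx(x²-3Lx+3L²)/(6EI) = -13·3·(3²-3·12·3+3·12²)/(6·200000) = -4329/400000 rad
Superposition: θ = Σ θ_i = -9/6250 rad ≈ -0.001440 rad

θ(3) = -9/6250 rad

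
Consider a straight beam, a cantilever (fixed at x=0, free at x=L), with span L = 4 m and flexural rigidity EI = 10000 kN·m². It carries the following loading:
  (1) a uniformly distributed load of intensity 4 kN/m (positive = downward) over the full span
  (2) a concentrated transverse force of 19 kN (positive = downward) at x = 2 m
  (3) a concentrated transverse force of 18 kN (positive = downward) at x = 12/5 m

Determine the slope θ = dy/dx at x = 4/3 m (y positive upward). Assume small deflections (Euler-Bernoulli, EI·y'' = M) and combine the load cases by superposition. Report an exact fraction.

Load 1 — uniform load w=4 kN/m over full span:
  θ_1 = -wx(x²-3Lx+3L²)/(6EI) = -4·(4/3)·((4/3)²-3·4·(4/3)+3·4²)/(6·10000) = -152/50625 rad
Load 2 — point force P=19 kN at a=2 m (b=L-a=2):
  θ_2 = -Px(2a-x)/(2EI)  [x≤a] = -19·(4/3)·(2·2-(4/3))/(2·10000) = -19/5625 rad
Load 3 — point force P=18 kN at a=12/5 m (b=L-a=8/5):
  θ_3 = -Px(2a-x)/(2EI)  [x≤a] = -18·(4/3)·(2·(12/5)-(4/3))/(2·10000) = -13/3125 rad
Superposition: θ = Σ θ_i = -2668/253125 rad ≈ -0.010540 rad

θ(4/3) = -2668/253125 rad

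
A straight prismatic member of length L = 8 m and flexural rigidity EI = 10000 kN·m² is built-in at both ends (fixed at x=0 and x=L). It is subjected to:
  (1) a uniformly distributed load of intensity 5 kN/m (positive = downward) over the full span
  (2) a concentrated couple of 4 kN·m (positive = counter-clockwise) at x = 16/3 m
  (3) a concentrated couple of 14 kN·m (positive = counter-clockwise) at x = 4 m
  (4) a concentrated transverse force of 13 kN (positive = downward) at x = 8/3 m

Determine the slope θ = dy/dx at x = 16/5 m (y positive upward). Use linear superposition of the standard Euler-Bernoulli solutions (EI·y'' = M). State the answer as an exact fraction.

θ(16/5) = -301/281250 rad

Load 1 — uniform load w=5 kN/m over full span:
  θ_1 = -wx(L-x)(L-2x)/(12EI) = -5·(16/5)·(8-(16/5))·(8-2·(16/5))/(12·10000) = -16/15625 rad
Load 2 — applied couple M₀=4 kN·m at a=16/3 m (b=L-a=8/3):
  θ_2 = (R_Ax²/2 - M_Ax)/EI  [x≤a] with R_A=2/3, M_A=4/3 = ((2/3)·(16/5)²/2 - (4/3)·(16/5))/10000 = -4/46875 rad
Load 3 — applied couple M₀=14 kN·m at a=4 m (b=L-a=4):
  θ_3 = (R_Ax²/2 - M_Ax)/EI  [x≤a] with R_A=21/8, M_A=7/2 = ((21/8)·(16/5)²/2 - (7/2)·(16/5))/10000 = 7/31250 rad
Load 4 — point force P=13 kN at a=8/3 m (b=L-a=16/3):
  θ_4 = Pa²(L-x)(2bL-(3b+a)(L-x))/(2L³EI)  [x>a] = 13·(8/3)²·(8-(16/5))·(2·(16/3)·8-(3·(16/3)+(8/3))·(8-(16/5)))/(2·8³·10000) = -26/140625 rad
Superposition: θ = Σ θ_i = -301/281250 rad ≈ -0.001070 rad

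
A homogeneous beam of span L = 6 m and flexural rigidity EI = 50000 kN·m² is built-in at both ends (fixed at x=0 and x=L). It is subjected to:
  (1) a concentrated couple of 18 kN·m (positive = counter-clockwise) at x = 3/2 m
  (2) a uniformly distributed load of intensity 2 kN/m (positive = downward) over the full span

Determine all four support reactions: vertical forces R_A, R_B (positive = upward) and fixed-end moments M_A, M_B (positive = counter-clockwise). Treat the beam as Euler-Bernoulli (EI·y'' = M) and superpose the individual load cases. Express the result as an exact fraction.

R_A = 75/8 kN, M_A = 21/8 kN·m, R_B = 21/8 kN, M_B = -3/8 kN·m

Load 1 — applied couple M₀=18 kN·m at a=3/2 m (b=L-a=9/2):
  R_A = 6M₀ab/L³ = 6·18·(3/2)·(9/2)/6³ = 27/8 kN
  M_A = M₀b(2a-b)/L² = 18·(9/2)·(2·(3/2)-(9/2))/6² = -27/8 kN·m
  R_B = -6M₀ab/L³ = -6·18·(3/2)·(9/2)/6³ = -27/8 kN
  M_B = M₀a(2b-a)/L² = 18·(3/2)·(2·(9/2)-(3/2))/6² = 45/8 kN·m
Load 2 — uniform load w=2 kN/m over full span:
  R_A = wL/2 = 2·6/2 = 6 kN
  M_A = wL²/12 = 2·6²/12 = 6 kN·m
  R_B = wL/2 = 2·6/2 = 6 kN
  M_B = -wL²/12 = -2·6²/12 = -6 kN·m
Superposition: R_A = 75/8 kN, M_A = 21/8 kN·m, R_B = 21/8 kN, M_B = -3/8 kN·m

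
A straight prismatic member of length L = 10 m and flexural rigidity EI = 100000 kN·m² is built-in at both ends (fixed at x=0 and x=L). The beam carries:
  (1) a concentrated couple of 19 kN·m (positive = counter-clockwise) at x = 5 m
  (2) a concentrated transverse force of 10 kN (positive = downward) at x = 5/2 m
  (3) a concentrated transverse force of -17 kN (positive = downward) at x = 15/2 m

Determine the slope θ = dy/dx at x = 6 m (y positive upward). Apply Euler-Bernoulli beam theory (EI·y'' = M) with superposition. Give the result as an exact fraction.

θ(6) = 201/2000000 rad

Load 1 — applied couple M₀=19 kN·m at a=5 m (b=L-a=5):
  θ_1 = (R_Ax²/2 - M_Ax - M₀(x-a))/EI  [x>a] with R_A=57/20, M_A=19/4 = ((57/20)·6²/2 - (19/4)·6 - 19·(6-5))/100000 = 19/500000 rad
Load 2 — point force P=10 kN at a=5/2 m (b=L-a=15/2):
  θ_2 = Pa²(L-x)(2bL-(3b+a)(L-x))/(2L³EI)  [x>a] = 10·(5/2)²·(10-6)·(2·(15/2)·10-(3·(15/2)+(5/2))·(10-6))/(2·10³·100000) = 1/16000 rad
Load 3 — point force P=-17 kN at a=15/2 m (b=L-a=5/2):
  θ_3 = -Pb²x(2aL-(3a+b)x)/(2L³EI)  [x≤a] = -(-17)·(5/2)²·6·(2·(15/2)·10-(3·(15/2)+(5/2))·6)/(2·10³·100000) = 0 rad
Superposition: θ = Σ θ_i = 201/2000000 rad ≈ 0.000101 rad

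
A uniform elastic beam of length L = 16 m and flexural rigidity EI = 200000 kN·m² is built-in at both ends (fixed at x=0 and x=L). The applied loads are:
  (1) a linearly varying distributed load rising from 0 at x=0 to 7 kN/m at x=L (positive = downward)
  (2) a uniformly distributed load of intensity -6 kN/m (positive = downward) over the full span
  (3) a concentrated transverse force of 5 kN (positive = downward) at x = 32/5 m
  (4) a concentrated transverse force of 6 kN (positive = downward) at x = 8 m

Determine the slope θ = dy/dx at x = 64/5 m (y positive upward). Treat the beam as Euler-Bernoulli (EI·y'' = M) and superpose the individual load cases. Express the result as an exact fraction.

Load 1 — triangular load w₀=7 kN/m (0→w₀ over full span):
  θ_1 = -w₀(2x(L-x)(L-2x)(x+2L)+x²(L-x)²)/(120LEI) = -7·(2·(64/5)·(16-(64/5))·(16-2·(64/5))·((64/5)+2·16)+(64/5)²·(16-(64/5))²)/(120·16·200000) = 3584/5859375 rad
Load 2 — uniform load w=-6 kN/m over full span:
  θ_2 = -wx(L-x)(L-2x)/(12EI) = -(-6)·(64/5)·(16-(64/5))·(16-2·(64/5))/(12·200000) = -384/390625 rad
Load 3 — point force P=5 kN at a=32/5 m (b=L-a=48/5):
  θ_3 = Pa²(L-x)(2bL-(3b+a)(L-x))/(2L³EI)  [x>a] = 5·(32/5)²·(16-(64/5))·(2·(48/5)·16-(3·(48/5)+(32/5))·(16-(64/5)))/(2·16³·200000) = 152/1953125 rad
Load 4 — point force P=6 kN at a=8 m (b=L-a=8):
  θ_4 = Pa²(L-x)(2bL-(3b+a)(L-x))/(2L³EI)  [x>a] = 6·8²·(16-(64/5))·(2·8·16-(3·8+8)·(16-(64/5)))/(2·16³·200000) = 9/78125 rad
Superposition: θ = Σ θ_i = -209/1171875 rad ≈ -0.000178 rad

θ(64/5) = -209/1171875 rad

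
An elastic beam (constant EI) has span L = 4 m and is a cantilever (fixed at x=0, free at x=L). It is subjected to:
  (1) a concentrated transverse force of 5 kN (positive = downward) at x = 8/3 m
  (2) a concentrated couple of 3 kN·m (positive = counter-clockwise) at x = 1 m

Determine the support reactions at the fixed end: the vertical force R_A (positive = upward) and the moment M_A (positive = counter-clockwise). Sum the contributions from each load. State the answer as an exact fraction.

R_A = 5 kN, M_A = 31/3 kN·m

Load 1 — point force P=5 kN at a=8/3 m (b=L-a=4/3):
  R_A = P = 5 kN
  M_A = Pa = 5·(8/3) = 40/3 kN·m
Load 2 — applied couple M₀=3 kN·m at a=1 m (b=L-a=3):
  R_A = 0 kN
  M_A = -M₀ = -3 kN·m
Superposition: R_A = 5 kN, M_A = 31/3 kN·m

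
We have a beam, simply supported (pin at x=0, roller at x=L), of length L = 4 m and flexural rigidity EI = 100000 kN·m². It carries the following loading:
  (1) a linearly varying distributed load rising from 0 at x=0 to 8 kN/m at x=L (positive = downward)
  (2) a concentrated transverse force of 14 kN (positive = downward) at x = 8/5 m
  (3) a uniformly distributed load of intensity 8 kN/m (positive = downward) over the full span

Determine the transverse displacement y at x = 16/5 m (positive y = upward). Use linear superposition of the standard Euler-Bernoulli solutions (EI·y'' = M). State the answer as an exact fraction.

y(16/5) = -16464/48828125 m

Load 1 — triangular load w₀=8 kN/m (0→w₀ over full span):
  y_1 = -w₀x(7L⁴-10L²x²+3x⁴)/(360LEI) = -8·(16/5)·(7·4⁴-10·4²·(16/5)²+3·(16/5)⁴)/(360·4·100000) = -4064/48828125 m
Load 2 — point force P=14 kN at a=8/5 m (b=L-a=12/5):
  y_2 = -Pa(L-x)(2Lx-a²-x²)/(6LEI)  [x>a] = -14·(8/5)·(4-(16/5))·(2·4·(16/5)-(8/5)²-(16/5)²)/(6·4·100000) = -112/1171875 m
Load 3 — uniform load w=8 kN/m over full span:
  y_3 = -wx(L³-2Lx²+x³)/(24EI) = -8·(16/5)·(4³-2·4·(16/5)²+(16/5)³)/(24·100000) = -928/5859375 m
Superposition: y = Σ y_i = -16464/48828125 m ≈ -0.000337 m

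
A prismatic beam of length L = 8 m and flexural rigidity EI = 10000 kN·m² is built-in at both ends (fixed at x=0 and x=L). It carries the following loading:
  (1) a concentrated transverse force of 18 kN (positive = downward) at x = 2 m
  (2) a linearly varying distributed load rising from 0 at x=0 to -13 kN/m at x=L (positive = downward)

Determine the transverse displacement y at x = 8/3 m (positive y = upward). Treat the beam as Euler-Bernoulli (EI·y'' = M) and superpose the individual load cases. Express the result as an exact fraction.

y(8/3) = 5978/2278125 m

Load 1 — point force P=18 kN at a=2 m (b=L-a=6):
  y_1 = -Pa²(L-x)²(3bL-(3b+a)(L-x))/(6L³EI)  [x>a] = -18·2²·(8-(8/3))²·(3·6·8-(3·6+2)·(8-(8/3)))/(6·8³·10000) = -14/5625 m
Load 2 — triangular load w₀=-13 kN/m (0→w₀ over full span):
  y_2 = -w₀x²(L-x)²(x+2L)/(120LEI) = -(-13)·(8/3)²·(8-(8/3))²·((8/3)+2·8)/(120·8·10000) = 11648/2278125 m
Superposition: y = Σ y_i = 5978/2278125 m ≈ 0.002624 m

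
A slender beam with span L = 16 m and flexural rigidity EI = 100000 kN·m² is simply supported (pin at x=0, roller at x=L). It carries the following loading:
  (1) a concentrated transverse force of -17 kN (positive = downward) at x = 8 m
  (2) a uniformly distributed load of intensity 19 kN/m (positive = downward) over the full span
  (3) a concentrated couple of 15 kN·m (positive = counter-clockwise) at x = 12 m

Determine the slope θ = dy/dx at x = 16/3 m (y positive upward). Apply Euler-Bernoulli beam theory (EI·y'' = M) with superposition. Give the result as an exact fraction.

θ(16/3) = -231553/16200000 rad

Load 1 — point force P=-17 kN at a=8 m (b=L-a=8):
  θ_1 = -Pb(L²-b²-3x²)/(6LEI)  [x≤a] = -(-17)·8·(16²-8²-3·(16/3)²)/(6·16·100000) = 17/11250 rad
Load 2 — uniform load w=19 kN/m over full span:
  θ_2 = -w(L³-6Lx²+4x³)/(24EI) = -19·(16³-6·16·(16/3)²+4·(16/3)³)/(24·100000) = -3952/253125 rad
Load 3 — applied couple M₀=15 kN·m at a=12 m (b=L-a=4):
  θ_3 = (M₀x²/(2L)+C₁)/EI  [x≤a] with C₁=M₀(3b²-L²)/(6L)=-65/2 = (15·(16/3)²/(2·16)+(-65/2))/100000 = -23/120000 rad
Superposition: θ = Σ θ_i = -231553/16200000 rad ≈ -0.014293 rad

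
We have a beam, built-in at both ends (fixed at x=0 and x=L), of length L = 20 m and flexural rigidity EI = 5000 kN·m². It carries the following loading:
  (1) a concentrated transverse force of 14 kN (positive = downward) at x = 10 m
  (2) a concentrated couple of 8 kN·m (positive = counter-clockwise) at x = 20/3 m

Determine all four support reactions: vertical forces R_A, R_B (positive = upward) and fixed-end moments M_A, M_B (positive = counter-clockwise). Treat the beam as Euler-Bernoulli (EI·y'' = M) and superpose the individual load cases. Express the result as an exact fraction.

R_A = 113/15 kN, M_A = 35 kN·m, R_B = 97/15 kN, M_B = -97/3 kN·m

Load 1 — point force P=14 kN at a=10 m (b=L-a=10):
  R_A = Pb²(3a+b)/L³ = 14·10²·(3·10+10)/20³ = 7 kN
  M_A = Pab²/L² = 14·10·10²/20² = 35 kN·m
  R_B = Pa²(a+3b)/L³ = 14·10²·(10+3·10)/20³ = 7 kN
  M_B = -Pa²b/L² = -14·10²·10/20² = -35 kN·m
Load 2 — applied couple M₀=8 kN·m at a=20/3 m (b=L-a=40/3):
  R_A = 6M₀ab/L³ = 6·8·(20/3)·(40/3)/20³ = 8/15 kN
  M_A = M₀b(2a-b)/L² = 8·(40/3)·(2·(20/3)-(40/3))/20² = 0 kN·m
  R_B = -6M₀ab/L³ = -6·8·(20/3)·(40/3)/20³ = -8/15 kN
  M_B = M₀a(2b-a)/L² = 8·(20/3)·(2·(40/3)-(20/3))/20² = 8/3 kN·m
Superposition: R_A = 113/15 kN, M_A = 35 kN·m, R_B = 97/15 kN, M_B = -97/3 kN·m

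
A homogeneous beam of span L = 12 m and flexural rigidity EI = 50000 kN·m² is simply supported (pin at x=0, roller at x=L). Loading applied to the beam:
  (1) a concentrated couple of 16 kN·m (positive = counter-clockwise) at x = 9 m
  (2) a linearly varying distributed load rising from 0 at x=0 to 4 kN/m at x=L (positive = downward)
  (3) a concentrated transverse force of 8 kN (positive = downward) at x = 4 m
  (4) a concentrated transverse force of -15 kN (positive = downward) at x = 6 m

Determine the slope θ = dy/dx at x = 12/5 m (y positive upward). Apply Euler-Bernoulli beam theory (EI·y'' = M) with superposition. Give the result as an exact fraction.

θ(12/5) = -429367/281250000 rad

Load 1 — applied couple M₀=16 kN·m at a=9 m (b=L-a=3):
  θ_1 = (M₀x²/(2L)+C₁)/EI  [x≤a] with C₁=M₀(3b²-L²)/(6L)=-26 = (16·(12/5)²/(2·12)+(-26))/50000 = -277/625000 rad
Load 2 — triangular load w₀=4 kN/m (0→w₀ over full span):
  θ_2 = -w₀(7L⁴-30L²x²+15x⁴)/(360LEI) = -4·(7·12⁴-30·12²·(12/5)²+15·(12/5)⁴)/(360·12·50000) = -4368/1953125 rad
Load 3 — point force P=8 kN at a=4 m (b=L-a=8):
  θ_3 = -Pb(L²-b²-3x²)/(6LEI)  [x≤a] = -8·8·(12²-8²-3·(12/5)²)/(6·12·50000) = -784/703125 rad
Load 4 — point force P=-15 kN at a=6 m (b=L-a=6):
  θ_4 = -Pb(L²-b²-3x²)/(6LEI)  [x≤a] = -(-15)·6·(12²-6²-3·(12/5)²)/(6·12·50000) = 567/250000 rad
Superposition: θ = Σ θ_i = -429367/281250000 rad ≈ -0.001527 rad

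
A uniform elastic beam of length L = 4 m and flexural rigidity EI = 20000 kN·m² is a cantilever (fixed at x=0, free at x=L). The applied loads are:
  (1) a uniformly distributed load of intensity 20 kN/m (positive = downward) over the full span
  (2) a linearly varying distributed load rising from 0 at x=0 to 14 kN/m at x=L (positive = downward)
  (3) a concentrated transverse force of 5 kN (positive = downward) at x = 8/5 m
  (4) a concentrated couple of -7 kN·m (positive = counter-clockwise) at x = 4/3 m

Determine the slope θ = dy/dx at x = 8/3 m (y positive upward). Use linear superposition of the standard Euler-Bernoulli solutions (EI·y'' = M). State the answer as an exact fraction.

θ(8/3) = -99659/6075000 rad

Load 1 — uniform load w=20 kN/m over full span:
  θ_1 = -wx(x²-3Lx+3L²)/(6EI) = -20·(8/3)·((8/3)²-3·4·(8/3)+3·4²)/(6·20000) = -104/10125 rad
Load 2 — triangular load w₀=14 kN/m (0→w₀ over full span):
  θ_2 = (w₀Lx²/4-w₀L²x/3-w₀x⁴/(24L))/EI = (14·4·(8/3)²/4-14·4²·(8/3)/3-14·(8/3)⁴/(24·4))/20000 = -812/151875 rad
Load 3 — point force P=5 kN at a=8/5 m (b=L-a=12/5):
  θ_3 = -Pa²/(2EI)  [x>a] = -5·(8/5)²/(2·20000) = -1/3125 rad
Load 4 — applied couple M₀=-7 kN·m at a=4/3 m (b=L-a=8/3):
  θ_4 = M₀a/EI  [x>a] = (-7)·(4/3)/20000 = -7/15000 rad
Superposition: θ = Σ θ_i = -99659/6075000 rad ≈ -0.016405 rad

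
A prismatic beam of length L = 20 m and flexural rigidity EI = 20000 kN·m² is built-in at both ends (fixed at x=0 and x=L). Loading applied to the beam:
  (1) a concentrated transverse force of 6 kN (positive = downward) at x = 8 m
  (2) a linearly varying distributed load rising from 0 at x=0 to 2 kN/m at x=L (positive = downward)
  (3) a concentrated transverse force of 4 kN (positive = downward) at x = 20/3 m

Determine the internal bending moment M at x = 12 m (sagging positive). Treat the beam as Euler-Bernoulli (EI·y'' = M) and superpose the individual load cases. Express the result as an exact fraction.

Load 1 — point force P=6 kN at a=8 m (b=L-a=12):
  M_1 = Pa²(a+3b)(L-x)/L³ - Pa²b/L²  [x>a] = 6·8²·(8+3·12)·(20-12)/20³ - 6·8²·12/20² = 672/125 kN·m
Load 2 — triangular load w₀=2 kN/m (0→w₀ over full span):
  M_2 = 3w₀Lx/20 - w₀L²/30 - w₀x³/(6L) = 3·2·20·12/20 - 2·20²/30 - 2·12³/(6·20) = 248/15 kN·m
Load 3 — point force P=4 kN at a=20/3 m (b=L-a=40/3):
  M_3 = Pa²(a+3b)(L-x)/L³ - Pa²b/L²  [x>a] = 4·(20/3)²·((20/3)+3·(40/3))·(20-12)/20³ - 4·(20/3)²·(40/3)/20² = 64/27 kN·m
Superposition: M = Σ M_i = 81944/3375 kN·m ≈ 24.279704 kN·m

M(12) = 81944/3375 kN·m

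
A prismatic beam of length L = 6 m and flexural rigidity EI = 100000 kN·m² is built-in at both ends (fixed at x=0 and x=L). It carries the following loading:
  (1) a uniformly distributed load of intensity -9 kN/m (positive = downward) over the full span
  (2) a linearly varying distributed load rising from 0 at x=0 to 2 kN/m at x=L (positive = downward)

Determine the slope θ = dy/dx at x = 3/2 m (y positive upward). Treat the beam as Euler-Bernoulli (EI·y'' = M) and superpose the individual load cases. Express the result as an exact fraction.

Load 1 — uniform load w=-9 kN/m over full span:
  θ_1 = -wx(L-x)(L-2x)/(12EI) = -(-9)·(3/2)·(6-(3/2))·(6-2·(3/2))/(12·100000) = 243/1600000 rad
Load 2 — triangular load w₀=2 kN/m (0→w₀ over full span):
  θ_2 = -w₀(2x(L-x)(L-2x)(x+2L)+x²(L-x)²)/(120LEI) = -2·(2·(3/2)·(6-(3/2))·(6-2·(3/2))·((3/2)+2·6)+(3/2)²·(6-(3/2))²)/(120·6·100000) = -1053/64000000 rad
Superposition: θ = Σ θ_i = 8667/64000000 rad ≈ 0.000135 rad

θ(3/2) = 8667/64000000 rad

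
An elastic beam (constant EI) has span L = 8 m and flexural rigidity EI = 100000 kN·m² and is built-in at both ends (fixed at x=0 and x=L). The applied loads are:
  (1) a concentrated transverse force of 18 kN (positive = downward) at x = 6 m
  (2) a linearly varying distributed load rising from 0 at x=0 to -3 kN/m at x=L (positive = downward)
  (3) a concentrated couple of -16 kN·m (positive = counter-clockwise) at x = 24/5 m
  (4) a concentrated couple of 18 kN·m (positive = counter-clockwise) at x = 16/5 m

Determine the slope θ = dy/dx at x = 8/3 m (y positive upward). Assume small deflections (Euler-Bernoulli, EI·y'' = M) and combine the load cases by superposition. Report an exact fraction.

Load 1 — point force P=18 kN at a=6 m (b=L-a=2):
  θ_1 = -Pb²x(2aL-(3a+b)x)/(2L³EI)  [x≤a] = -18·2²·(8/3)·(2·6·8-(3·6+2)·(8/3))/(2·8³·100000) = -1/12500 rad
Load 2 — triangular load w₀=-3 kN/m (0→w₀ over full span):
  θ_2 = -w₀(2x(L-x)(L-2x)(x+2L)+x²(L-x)²)/(120LEI) = -(-3)·(2·(8/3)·(8-(8/3))·(8-2·(8/3))·((8/3)+2·8)+(8/3)²·(8-(8/3))²)/(120·8·100000) = 64/1265625 rad
Load 3 — applied couple M₀=-16 kN·m at a=24/5 m (b=L-a=16/5):
  θ_3 = (R_Ax²/2 - M_Ax)/EI  [x≤a] with R_A=-72/25, M_A=-128/25 = ((-72/25)·(8/3)²/2 - (-128/25)·(8/3))/100000 = 8/234375 rad
Load 4 — applied couple M₀=18 kN·m at a=16/5 m (b=L-a=24/5):
  θ_4 = (R_Ax²/2 - M_Ax)/EI  [x≤a] with R_A=81/25, M_A=54/25 = ((81/25)·(8/3)²/2 - (54/25)·(8/3))/100000 = 9/156250 rad
Superposition: θ = Σ θ_i = 1577/25312500 rad ≈ 0.000062 rad

θ(8/3) = 1577/25312500 rad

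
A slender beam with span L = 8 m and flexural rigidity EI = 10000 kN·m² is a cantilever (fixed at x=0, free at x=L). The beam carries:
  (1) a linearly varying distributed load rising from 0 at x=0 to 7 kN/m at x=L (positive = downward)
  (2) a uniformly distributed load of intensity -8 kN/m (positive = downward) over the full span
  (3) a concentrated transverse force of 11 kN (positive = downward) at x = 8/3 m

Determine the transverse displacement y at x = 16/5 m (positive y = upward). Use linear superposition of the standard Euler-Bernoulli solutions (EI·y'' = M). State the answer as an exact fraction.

y(16/5) = 23069264/791015625 m

Load 1 — triangular load w₀=7 kN/m (0→w₀ over full span):
  y_1 = (w₀Lx³/12-w₀L²x²/6-w₀x⁵/(120L))/EI = (7·8·(16/5)³/12-7·8²·(16/5)²/6-7·(16/5)⁵/(120·8))/10000 = -1799168/29296875 m
Load 2 — uniform load w=-8 kN/m over full span:
  y_2 = -wx²(x²-4Lx+6L²)/(24EI) = -(-8)·(16/5)²·((16/5)²-4·8·(16/5)+6·8²)/(24·10000) = 38912/390625 m
Load 3 — point force P=11 kN at a=8/3 m (b=L-a=16/3):
  y_3 = -Pa²(3x-a)/(6EI)  [x>a] = -11·(8/3)²·(3·(16/5)-(8/3))/(6·10000) = -2288/253125 m
Superposition: y = Σ y_i = 23069264/791015625 m ≈ 0.029164 m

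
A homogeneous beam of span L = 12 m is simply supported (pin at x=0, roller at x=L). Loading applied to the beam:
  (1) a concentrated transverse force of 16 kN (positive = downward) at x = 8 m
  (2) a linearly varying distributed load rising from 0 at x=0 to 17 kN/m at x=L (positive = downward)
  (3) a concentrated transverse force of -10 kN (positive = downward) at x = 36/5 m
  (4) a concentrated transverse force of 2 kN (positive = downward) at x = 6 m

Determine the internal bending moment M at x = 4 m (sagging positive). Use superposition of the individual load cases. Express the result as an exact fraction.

Load 1 — point force P=16 kN at a=8 m (b=L-a=4):
  M_1 = Pbx/L  [x≤a] = 16·4·4/12 = 64/3 kN·m
Load 2 — triangular load w₀=17 kN/m (0→w₀ over full span):
  M_2 = w₀Lx/6 - w₀x³/(6L) = 17·12·4/6 - 17·4³/(6·12) = 1088/9 kN·m
Load 3 — point force P=-10 kN at a=36/5 m (b=L-a=24/5):
  M_3 = Pbx/L  [x≤a] = (-10)·(24/5)·4/12 = -16 kN·m
Load 4 — point force P=2 kN at a=6 m (b=L-a=6):
  M_4 = Pbx/L  [x≤a] = 2·6·4/12 = 4 kN·m
Superposition: M = Σ M_i = 1172/9 kN·m ≈ 130.222222 kN·m

M(4) = 1172/9 kN·m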